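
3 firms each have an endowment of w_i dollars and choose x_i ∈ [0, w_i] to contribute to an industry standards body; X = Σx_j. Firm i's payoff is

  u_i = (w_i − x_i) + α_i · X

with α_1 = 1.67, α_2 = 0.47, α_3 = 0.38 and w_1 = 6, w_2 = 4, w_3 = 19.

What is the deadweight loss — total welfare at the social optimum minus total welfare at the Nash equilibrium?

∂u_i/∂x_i = α_i − 1, so firm i contributes w_i if α_i > 1, else 0.
α_i > 1 for i ∈ {1}; NE contributions (6, 0, 0), X = 6.
W^NE = Σw_i − X^NE + (Σα_i)·X^NE = 29 + 1.52·6 = 38.12.
Planner: ∂(Σu_j)/∂x_i = Σα_j − 1 = 1.52 > 0, so everyone contributes w_i; X^SO = 29, W^SO = 29 + 1.52·29 = 73.08.
Deadweight loss = 34.96.

34.96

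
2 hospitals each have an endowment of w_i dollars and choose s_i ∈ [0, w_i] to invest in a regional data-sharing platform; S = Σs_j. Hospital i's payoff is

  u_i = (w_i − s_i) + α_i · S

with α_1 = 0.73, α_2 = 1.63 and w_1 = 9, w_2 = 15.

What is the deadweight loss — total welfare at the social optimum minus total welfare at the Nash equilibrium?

∂u_i/∂s_i = α_i − 1, so hospital i contributes w_i if α_i > 1, else 0.
α_i > 1 for i ∈ {2}; NE contributions (0, 15), S = 15.
W^NE = Σw_i − S^NE + (Σα_i)·S^NE = 24 + 1.36·15 = 44.4.
Planner: ∂(Σu_j)/∂s_i = Σα_j − 1 = 1.36 > 0, so everyone contributes w_i; S^SO = 24, W^SO = 24 + 1.36·24 = 56.64.
Deadweight loss = 12.24.

12.24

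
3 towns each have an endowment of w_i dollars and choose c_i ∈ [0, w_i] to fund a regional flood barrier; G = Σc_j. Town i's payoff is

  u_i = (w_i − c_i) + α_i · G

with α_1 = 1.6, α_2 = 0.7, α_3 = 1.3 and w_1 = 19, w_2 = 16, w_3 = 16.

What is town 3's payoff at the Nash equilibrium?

45.5

∂u_i/∂c_i = α_i − 1, so town i contributes w_i if α_i > 1, else 0.
α_i > 1 for i ∈ {1, 3}; NE contributions (19, 0, 16), G = 35.
u_3 = (16 − 16) + 1.3·35 = 45.5.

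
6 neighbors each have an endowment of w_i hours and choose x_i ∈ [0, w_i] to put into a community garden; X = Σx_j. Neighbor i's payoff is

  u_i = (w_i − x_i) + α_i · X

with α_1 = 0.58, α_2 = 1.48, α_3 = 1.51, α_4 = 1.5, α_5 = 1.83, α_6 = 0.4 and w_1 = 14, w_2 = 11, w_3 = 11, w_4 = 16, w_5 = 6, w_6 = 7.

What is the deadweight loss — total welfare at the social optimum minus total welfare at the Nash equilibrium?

132.3

∂u_i/∂x_i = α_i − 1, so neighbor i contributes w_i if α_i > 1, else 0.
α_i > 1 for i ∈ {2, 3, 4, 5}; NE contributions (0, 11, 11, 16, 6, 0), X = 44.
W^NE = Σw_i − X^NE + (Σα_i)·X^NE = 65 + 6.3·44 = 342.2.
Planner: ∂(Σu_j)/∂x_i = Σα_j − 1 = 6.3 > 0, so everyone contributes w_i; X^SO = 65, W^SO = 65 + 6.3·65 = 474.5.
Deadweight loss = 132.3.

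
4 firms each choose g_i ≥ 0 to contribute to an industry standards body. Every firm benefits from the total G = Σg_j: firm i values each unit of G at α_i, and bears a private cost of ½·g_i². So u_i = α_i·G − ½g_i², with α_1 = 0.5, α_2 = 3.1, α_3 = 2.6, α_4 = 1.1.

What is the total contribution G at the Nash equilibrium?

Firm i's FOC: ∂u_i/∂g_i = α_i − g_i = 0, so g_i* = α_i.
NE contributions = (0.5, 3.1, 2.6, 1.1); G = 7.3.

7.3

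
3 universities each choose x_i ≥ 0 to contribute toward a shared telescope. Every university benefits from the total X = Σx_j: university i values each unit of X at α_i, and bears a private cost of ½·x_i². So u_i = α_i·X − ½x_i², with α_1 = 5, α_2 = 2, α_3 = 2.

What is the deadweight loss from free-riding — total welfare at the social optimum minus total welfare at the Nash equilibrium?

57

University i's FOC: ∂u_i/∂x_i = α_i − x_i = 0, so x_i* = α_i.
NE contributions = (5, 2, 2); X = 9.
W^NE = (Σα)·X − ½Σα_i² = 9² − ½·33 = 64.5.
Planner sets x_i = Σα_j = 9 for every i, so X^SO = 3·9 = 27.
W^SO = (Σα)·X^SO − ½·3·(Σα)² = (3/2)·9² = 121.5.
Deadweight loss = W^SO − W^NE = 57.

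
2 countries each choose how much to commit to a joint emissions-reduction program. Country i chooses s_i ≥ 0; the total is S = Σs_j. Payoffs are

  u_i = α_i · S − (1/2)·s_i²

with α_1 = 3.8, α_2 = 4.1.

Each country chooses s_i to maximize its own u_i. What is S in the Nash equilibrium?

Country i's FOC: ∂u_i/∂s_i = α_i − s_i = 0, so s_i* = α_i.
NE contributions = (3.8, 4.1); S = 7.9.

7.9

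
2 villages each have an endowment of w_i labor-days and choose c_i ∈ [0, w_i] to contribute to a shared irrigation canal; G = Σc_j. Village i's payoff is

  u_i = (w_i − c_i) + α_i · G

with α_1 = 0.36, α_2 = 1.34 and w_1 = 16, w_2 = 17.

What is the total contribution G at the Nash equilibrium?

17

∂u_i/∂c_i = α_i − 1, so village i contributes w_i if α_i > 1, else 0.
α_i > 1 for i ∈ {2}; NE contributions (0, 17), G = 17.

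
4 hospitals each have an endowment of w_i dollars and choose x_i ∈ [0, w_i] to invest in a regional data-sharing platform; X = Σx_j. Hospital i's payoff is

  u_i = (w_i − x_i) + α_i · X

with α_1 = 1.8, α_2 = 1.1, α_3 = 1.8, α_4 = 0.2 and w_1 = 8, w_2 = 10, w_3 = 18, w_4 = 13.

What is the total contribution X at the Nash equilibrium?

36

∂u_i/∂x_i = α_i − 1, so hospital i contributes w_i if α_i > 1, else 0.
α_i > 1 for i ∈ {1, 2, 3}; NE contributions (8, 10, 18, 0), X = 36.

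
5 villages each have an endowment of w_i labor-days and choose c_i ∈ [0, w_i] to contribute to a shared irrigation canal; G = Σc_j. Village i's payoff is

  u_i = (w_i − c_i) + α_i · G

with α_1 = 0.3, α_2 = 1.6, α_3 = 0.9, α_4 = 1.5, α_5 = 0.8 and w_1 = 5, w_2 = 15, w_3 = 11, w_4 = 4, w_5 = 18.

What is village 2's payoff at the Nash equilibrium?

30.4

∂u_i/∂c_i = α_i − 1, so village i contributes w_i if α_i > 1, else 0.
α_i > 1 for i ∈ {2, 4}; NE contributions (0, 15, 0, 4, 0), G = 19.
u_2 = (15 − 15) + 1.6·19 = 30.4.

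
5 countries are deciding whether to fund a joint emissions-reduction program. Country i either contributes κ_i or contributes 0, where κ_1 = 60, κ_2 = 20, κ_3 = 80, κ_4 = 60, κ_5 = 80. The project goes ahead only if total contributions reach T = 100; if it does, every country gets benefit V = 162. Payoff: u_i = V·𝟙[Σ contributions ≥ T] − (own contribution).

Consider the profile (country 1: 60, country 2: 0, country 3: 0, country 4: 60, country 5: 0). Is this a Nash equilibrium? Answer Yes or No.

Total = 120 ≥ 100: provided.
Country 1 (pledges 60, payoff 102): dropping to 0 → total 60, payoff 0. No gain.
Country 2 (pledges 0, payoff 162): pledging 20 → total 140, payoff 142. No gain.
Country 3 (pledges 0, payoff 162): pledging 80 → total 200, payoff 82. No gain.
Country 4 (pledges 60, payoff 102): dropping to 0 → total 60, payoff 0. No gain.
Country 5 (pledges 0, payoff 162): pledging 80 → total 200, payoff 82. No gain.

Yes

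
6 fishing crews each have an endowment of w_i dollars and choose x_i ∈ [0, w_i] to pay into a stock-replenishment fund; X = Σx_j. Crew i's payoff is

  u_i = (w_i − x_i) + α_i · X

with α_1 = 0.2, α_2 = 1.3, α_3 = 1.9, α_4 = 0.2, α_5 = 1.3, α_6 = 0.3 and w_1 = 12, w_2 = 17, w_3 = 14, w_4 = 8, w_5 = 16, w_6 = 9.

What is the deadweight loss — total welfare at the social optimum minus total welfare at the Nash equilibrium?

∂u_i/∂x_i = α_i − 1, so crew i contributes w_i if α_i > 1, else 0.
α_i > 1 for i ∈ {2, 3, 5}; NE contributions (0, 17, 14, 0, 16, 0), X = 47.
W^NE = Σw_i − X^NE + (Σα_i)·X^NE = 76 + 4.2·47 = 273.4.
Planner: ∂(Σu_j)/∂x_i = Σα_j − 1 = 4.2 > 0, so everyone contributes w_i; X^SO = 76, W^SO = 76 + 4.2·76 = 395.2.
Deadweight loss = 121.8.

121.8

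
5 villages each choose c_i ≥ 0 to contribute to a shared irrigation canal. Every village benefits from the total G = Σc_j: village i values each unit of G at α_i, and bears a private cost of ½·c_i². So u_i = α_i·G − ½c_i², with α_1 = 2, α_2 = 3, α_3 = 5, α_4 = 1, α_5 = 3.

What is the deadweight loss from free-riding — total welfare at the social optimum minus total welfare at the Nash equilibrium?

318

Village i's FOC: ∂u_i/∂c_i = α_i − c_i = 0, so c_i* = α_i.
NE contributions = (2, 3, 5, 1, 3); G = 14.
W^NE = (Σα)·G − ½Σα_i² = 14² − ½·48 = 172.
Planner sets c_i = Σα_j = 14 for every i, so G^SO = 5·14 = 70.
W^SO = (Σα)·G^SO − ½·5·(Σα)² = (5/2)·14² = 490.
Deadweight loss = W^SO − W^NE = 318.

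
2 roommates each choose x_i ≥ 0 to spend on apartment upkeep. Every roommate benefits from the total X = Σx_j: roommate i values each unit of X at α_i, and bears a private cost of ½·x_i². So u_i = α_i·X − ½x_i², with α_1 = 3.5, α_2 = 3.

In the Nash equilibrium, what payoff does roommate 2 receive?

15

Roommate i's FOC: ∂u_i/∂x_i = α_i − x_i = 0, so x_i* = α_i.
NE contributions = (3.5, 3); X = 6.5.
u_2 = α_2·X − ½·(x_2)² = 3·6.5 − ½·3² = 15.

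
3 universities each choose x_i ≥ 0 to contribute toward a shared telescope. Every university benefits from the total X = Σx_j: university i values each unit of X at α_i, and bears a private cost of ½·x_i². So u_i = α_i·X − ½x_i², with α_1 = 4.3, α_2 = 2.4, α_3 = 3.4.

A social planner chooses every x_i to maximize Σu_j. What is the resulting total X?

Planner FOC: ∂(Σu_j)/∂x_i = (Σα_j) − x_i = 0, so x_i^SO = Σα_j = 10.1 for every i; X^SO = 30.3.

30.3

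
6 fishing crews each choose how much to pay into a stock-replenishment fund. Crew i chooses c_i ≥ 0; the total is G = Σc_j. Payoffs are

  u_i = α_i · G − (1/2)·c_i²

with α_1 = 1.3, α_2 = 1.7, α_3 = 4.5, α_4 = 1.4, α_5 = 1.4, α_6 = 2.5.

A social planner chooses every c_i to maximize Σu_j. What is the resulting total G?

Planner FOC: ∂(Σu_j)/∂c_i = (Σα_j) − c_i = 0, so c_i^SO = Σα_j = 12.8 for every i; G^SO = 76.8.

76.8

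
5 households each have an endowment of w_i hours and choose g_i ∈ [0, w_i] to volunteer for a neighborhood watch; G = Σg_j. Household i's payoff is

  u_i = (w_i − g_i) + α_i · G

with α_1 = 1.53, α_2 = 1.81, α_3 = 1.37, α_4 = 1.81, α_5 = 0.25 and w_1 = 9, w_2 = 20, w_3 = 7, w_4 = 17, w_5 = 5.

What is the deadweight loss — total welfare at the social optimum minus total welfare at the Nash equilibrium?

∂u_i/∂g_i = α_i − 1, so household i contributes w_i if α_i > 1, else 0.
α_i > 1 for i ∈ {1, 2, 3, 4}; NE contributions (9, 20, 7, 17, 0), G = 53.
W^NE = Σw_i − G^NE + (Σα_i)·G^NE = 58 + 5.77·53 = 363.81.
Planner: ∂(Σu_j)/∂g_i = Σα_j − 1 = 5.77 > 0, so everyone contributes w_i; G^SO = 58, W^SO = 58 + 5.77·58 = 392.66.
Deadweight loss = 28.85.

28.85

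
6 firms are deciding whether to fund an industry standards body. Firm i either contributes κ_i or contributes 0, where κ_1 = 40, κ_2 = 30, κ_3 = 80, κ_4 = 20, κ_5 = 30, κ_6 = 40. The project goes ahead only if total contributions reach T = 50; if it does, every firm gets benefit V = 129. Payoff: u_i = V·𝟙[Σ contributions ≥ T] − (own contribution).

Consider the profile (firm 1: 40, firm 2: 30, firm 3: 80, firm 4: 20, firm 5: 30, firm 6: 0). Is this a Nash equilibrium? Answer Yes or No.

Total = 200 ≥ 50: provided.
Firm 1 (pledges 40, payoff 89): dropping to 0 → total 160, payoff 129. Profitable deviation.

No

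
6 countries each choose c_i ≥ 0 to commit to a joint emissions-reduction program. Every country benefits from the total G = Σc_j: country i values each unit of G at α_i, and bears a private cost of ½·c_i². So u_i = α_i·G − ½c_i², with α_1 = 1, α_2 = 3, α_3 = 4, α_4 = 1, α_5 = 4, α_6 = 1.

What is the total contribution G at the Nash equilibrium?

Country i's FOC: ∂u_i/∂c_i = α_i − c_i = 0, so c_i* = α_i.
NE contributions = (1, 3, 4, 1, 4, 1); G = 14.

14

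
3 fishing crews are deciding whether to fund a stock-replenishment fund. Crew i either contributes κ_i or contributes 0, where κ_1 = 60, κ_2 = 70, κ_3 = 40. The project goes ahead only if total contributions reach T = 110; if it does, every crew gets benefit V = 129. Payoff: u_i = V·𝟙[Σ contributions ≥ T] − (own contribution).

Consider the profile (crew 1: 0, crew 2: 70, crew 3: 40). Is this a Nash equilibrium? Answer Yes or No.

Yes

Total = 110 ≥ 110: provided.
Crew 1 (pledges 0, payoff 129): pledging 60 → total 170, payoff 69. No gain.
Crew 2 (pledges 70, payoff 59): dropping to 0 → total 40, payoff 0. No gain.
Crew 3 (pledges 40, payoff 89): dropping to 0 → total 70, payoff 0. No gain.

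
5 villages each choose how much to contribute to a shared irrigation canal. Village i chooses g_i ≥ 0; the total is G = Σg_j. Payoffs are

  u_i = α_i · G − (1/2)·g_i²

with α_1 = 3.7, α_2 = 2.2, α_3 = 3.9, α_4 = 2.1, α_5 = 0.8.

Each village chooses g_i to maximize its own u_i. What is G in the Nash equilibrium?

12.7

Village i's FOC: ∂u_i/∂g_i = α_i − g_i = 0, so g_i* = α_i.
NE contributions = (3.7, 2.2, 3.9, 2.1, 0.8); G = 12.7.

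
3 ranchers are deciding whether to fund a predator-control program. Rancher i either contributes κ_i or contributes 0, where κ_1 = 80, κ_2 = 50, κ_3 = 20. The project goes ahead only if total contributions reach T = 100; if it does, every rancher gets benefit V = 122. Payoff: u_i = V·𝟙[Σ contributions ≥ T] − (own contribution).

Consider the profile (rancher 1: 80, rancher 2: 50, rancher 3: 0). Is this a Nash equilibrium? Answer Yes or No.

Yes

Total = 130 ≥ 100: provided.
Rancher 1 (pledges 80, payoff 42): dropping to 0 → total 50, payoff 0. No gain.
Rancher 2 (pledges 50, payoff 72): dropping to 0 → total 80, payoff 0. No gain.
Rancher 3 (pledges 0, payoff 122): pledging 20 → total 150, payoff 102. No gain.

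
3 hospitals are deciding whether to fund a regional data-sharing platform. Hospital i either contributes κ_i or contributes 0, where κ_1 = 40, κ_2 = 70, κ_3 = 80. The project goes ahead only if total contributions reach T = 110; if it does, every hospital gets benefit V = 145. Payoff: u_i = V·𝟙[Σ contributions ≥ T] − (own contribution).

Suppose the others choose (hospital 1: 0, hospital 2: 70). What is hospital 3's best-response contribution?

80

Others' total = 70. Contributing 80 brings total to 150 ≥ 110: gain V − κ_3 = 65.
Best response: 80.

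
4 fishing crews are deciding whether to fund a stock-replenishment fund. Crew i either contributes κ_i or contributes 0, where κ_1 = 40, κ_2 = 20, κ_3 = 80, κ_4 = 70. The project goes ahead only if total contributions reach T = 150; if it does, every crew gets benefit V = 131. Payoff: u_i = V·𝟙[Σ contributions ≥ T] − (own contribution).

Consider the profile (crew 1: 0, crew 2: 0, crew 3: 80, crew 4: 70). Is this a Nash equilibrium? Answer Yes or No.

Yes

Total = 150 ≥ 150: provided.
Crew 1 (pledges 0, payoff 131): pledging 40 → total 190, payoff 91. No gain.
Crew 2 (pledges 0, payoff 131): pledging 20 → total 170, payoff 111. No gain.
Crew 3 (pledges 80, payoff 51): dropping to 0 → total 70, payoff 0. No gain.
Crew 4 (pledges 70, payoff 61): dropping to 0 → total 80, payoff 0. No gain.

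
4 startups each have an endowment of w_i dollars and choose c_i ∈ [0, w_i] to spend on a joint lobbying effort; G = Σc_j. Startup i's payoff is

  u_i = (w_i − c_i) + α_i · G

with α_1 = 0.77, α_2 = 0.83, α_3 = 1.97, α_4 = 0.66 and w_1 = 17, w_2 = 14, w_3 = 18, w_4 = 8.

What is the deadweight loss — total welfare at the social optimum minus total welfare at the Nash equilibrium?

125.97

∂u_i/∂c_i = α_i − 1, so startup i contributes w_i if α_i > 1, else 0.
α_i > 1 for i ∈ {3}; NE contributions (0, 0, 18, 0), G = 18.
W^NE = Σw_i − G^NE + (Σα_i)·G^NE = 57 + 3.23·18 = 115.14.
Planner: ∂(Σu_j)/∂c_i = Σα_j − 1 = 3.23 > 0, so everyone contributes w_i; G^SO = 57, W^SO = 57 + 3.23·57 = 241.11.
Deadweight loss = 125.97.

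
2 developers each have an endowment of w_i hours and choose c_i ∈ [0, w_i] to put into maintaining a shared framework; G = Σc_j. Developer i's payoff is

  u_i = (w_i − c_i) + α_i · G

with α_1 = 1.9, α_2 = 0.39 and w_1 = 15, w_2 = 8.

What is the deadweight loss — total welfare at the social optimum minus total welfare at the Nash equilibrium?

∂u_i/∂c_i = α_i − 1, so developer i contributes w_i if α_i > 1, else 0.
α_i > 1 for i ∈ {1}; NE contributions (15, 0), G = 15.
W^NE = Σw_i − G^NE + (Σα_i)·G^NE = 23 + 1.29·15 = 42.35.
Planner: ∂(Σu_j)/∂c_i = Σα_j − 1 = 1.29 > 0, so everyone contributes w_i; G^SO = 23, W^SO = 23 + 1.29·23 = 52.67.
Deadweight loss = 10.32.

10.32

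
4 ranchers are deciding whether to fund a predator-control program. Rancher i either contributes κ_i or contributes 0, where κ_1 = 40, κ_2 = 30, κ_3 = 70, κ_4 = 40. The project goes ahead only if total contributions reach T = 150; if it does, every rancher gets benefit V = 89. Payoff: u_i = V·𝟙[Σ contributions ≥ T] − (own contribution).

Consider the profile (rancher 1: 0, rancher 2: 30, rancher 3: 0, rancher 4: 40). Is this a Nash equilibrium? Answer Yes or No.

No

Total = 70 < 150: not provided.
Rancher 1 (pledges 0, payoff 0): pledging 40 → total 110, payoff -40. No gain.
Rancher 2 (pledges 30, payoff -30): dropping to 0 → total 40, payoff 0. Profitable deviation.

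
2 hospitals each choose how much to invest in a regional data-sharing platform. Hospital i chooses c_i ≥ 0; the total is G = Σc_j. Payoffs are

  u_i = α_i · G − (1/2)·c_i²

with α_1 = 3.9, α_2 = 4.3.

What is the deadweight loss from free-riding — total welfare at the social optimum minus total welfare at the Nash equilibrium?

Hospital i's FOC: ∂u_i/∂c_i = α_i − c_i = 0, so c_i* = α_i.
NE contributions = (3.9, 4.3); G = 8.2.
W^NE = (Σα)·G − ½Σα_i² = 8.2² − ½·33.7 = 50.39.
Planner sets c_i = Σα_j = 8.2 for every i, so G^SO = 2·8.2 = 16.4.
W^SO = (Σα)·G^SO − ½·2·(Σα)² = (2/2)·8.2² = 67.24.
Deadweight loss = W^SO − W^NE = 16.85.

16.85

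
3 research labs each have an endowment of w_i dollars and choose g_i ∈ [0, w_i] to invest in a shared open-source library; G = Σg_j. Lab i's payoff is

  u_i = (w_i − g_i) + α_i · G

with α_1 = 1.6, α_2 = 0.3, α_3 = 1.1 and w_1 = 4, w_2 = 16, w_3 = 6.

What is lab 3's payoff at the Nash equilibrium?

∂u_i/∂g_i = α_i − 1, so lab i contributes w_i if α_i > 1, else 0.
α_i > 1 for i ∈ {1, 3}; NE contributions (4, 0, 6), G = 10.
u_3 = (6 − 6) + 1.1·10 = 11.

11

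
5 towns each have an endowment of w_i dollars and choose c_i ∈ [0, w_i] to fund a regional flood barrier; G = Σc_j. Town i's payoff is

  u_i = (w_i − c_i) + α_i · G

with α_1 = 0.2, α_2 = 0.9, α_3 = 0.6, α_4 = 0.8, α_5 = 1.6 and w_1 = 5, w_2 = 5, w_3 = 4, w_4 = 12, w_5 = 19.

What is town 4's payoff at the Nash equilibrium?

∂u_i/∂c_i = α_i − 1, so town i contributes w_i if α_i > 1, else 0.
α_i > 1 for i ∈ {5}; NE contributions (0, 0, 0, 0, 19), G = 19.
u_4 = (12 − 0) + 0.8·19 = 27.2.

27.2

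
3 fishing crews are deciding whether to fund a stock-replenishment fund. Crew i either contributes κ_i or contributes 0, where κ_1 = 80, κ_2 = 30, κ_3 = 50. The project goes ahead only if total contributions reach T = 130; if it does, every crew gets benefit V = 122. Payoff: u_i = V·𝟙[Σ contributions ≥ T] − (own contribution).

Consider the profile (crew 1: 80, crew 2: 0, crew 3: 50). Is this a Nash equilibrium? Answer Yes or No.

Total = 130 ≥ 130: provided.
Crew 1 (pledges 80, payoff 42): dropping to 0 → total 50, payoff 0. No gain.
Crew 2 (pledges 0, payoff 122): pledging 30 → total 160, payoff 92. No gain.
Crew 3 (pledges 50, payoff 72): dropping to 0 → total 80, payoff 0. No gain.

Yes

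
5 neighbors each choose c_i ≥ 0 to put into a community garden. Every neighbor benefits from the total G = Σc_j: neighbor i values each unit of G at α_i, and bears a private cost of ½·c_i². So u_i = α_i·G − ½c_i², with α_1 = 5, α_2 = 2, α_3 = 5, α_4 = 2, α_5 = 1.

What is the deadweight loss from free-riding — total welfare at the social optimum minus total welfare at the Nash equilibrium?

Neighbor i's FOC: ∂u_i/∂c_i = α_i − c_i = 0, so c_i* = α_i.
NE contributions = (5, 2, 5, 2, 1); G = 15.
W^NE = (Σα)·G − ½Σα_i² = 15² − ½·59 = 195.5.
Planner sets c_i = Σα_j = 15 for every i, so G^SO = 5·15 = 75.
W^SO = (Σα)·G^SO − ½·5·(Σα)² = (5/2)·15² = 562.5.
Deadweight loss = W^SO − W^NE = 367.

367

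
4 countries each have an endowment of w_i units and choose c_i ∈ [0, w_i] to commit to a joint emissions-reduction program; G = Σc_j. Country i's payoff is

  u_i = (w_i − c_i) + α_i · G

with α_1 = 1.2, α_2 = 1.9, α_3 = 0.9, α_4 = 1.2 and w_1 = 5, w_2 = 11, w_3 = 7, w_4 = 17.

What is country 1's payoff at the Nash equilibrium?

∂u_i/∂c_i = α_i − 1, so country i contributes w_i if α_i > 1, else 0.
α_i > 1 for i ∈ {1, 2, 4}; NE contributions (5, 11, 0, 17), G = 33.
u_1 = (5 − 5) + 1.2·33 = 39.6.

39.6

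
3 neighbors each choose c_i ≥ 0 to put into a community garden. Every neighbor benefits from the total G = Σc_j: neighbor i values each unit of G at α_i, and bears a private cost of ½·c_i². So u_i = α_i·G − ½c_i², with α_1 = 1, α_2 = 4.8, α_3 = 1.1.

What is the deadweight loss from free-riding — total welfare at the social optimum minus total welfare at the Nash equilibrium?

36.43

Neighbor i's FOC: ∂u_i/∂c_i = α_i − c_i = 0, so c_i* = α_i.
NE contributions = (1, 4.8, 1.1); G = 6.9.
W^NE = (Σα)·G − ½Σα_i² = 6.9² − ½·25.25 = 34.985.
Planner sets c_i = Σα_j = 6.9 for every i, so G^SO = 3·6.9 = 20.7.
W^SO = (Σα)·G^SO − ½·3·(Σα)² = (3/2)·6.9² = 71.415.
Deadweight loss = W^SO − W^NE = 36.43.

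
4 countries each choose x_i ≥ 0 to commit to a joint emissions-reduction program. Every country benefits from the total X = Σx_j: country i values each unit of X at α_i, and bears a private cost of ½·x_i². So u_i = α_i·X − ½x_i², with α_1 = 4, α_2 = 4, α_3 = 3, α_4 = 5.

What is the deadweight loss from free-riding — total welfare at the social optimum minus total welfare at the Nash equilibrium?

Country i's FOC: ∂u_i/∂x_i = α_i − x_i = 0, so x_i* = α_i.
NE contributions = (4, 4, 3, 5); X = 16.
W^NE = (Σα)·X − ½Σα_i² = 16² − ½·66 = 223.
Planner sets x_i = Σα_j = 16 for every i, so X^SO = 4·16 = 64.
W^SO = (Σα)·X^SO − ½·4·(Σα)² = (4/2)·16² = 512.
Deadweight loss = W^SO − W^NE = 289.

289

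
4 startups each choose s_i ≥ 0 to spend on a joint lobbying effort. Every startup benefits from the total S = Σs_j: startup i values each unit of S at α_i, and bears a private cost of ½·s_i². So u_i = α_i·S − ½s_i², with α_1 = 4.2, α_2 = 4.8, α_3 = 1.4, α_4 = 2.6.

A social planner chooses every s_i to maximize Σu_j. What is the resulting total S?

52

Planner FOC: ∂(Σu_j)/∂s_i = (Σα_j) − s_i = 0, so s_i^SO = Σα_j = 13 for every i; S^SO = 52.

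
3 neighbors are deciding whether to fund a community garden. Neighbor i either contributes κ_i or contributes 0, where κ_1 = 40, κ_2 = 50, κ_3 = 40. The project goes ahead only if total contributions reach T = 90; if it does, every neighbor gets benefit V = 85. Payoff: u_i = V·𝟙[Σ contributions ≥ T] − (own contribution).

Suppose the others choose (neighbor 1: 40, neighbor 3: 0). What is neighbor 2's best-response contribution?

Others' total = 40. Contributing 50 brings total to 90 ≥ 90: gain V − κ_2 = 35.
Best response: 50.

50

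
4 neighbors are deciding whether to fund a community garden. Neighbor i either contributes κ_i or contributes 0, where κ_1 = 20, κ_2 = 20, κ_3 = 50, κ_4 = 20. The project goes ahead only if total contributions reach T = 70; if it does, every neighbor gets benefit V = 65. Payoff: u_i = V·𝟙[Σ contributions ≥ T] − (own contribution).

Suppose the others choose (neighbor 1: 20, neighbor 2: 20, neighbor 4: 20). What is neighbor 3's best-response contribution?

50

Others' total = 60. Contributing 50 brings total to 110 ≥ 70: gain V − κ_3 = 15.
Best response: 50.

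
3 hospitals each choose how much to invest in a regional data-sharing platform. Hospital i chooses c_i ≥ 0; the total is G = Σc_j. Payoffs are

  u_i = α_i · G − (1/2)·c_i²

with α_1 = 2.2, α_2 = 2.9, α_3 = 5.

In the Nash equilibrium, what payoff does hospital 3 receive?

Hospital i's FOC: ∂u_i/∂c_i = α_i − c_i = 0, so c_i* = α_i.
NE contributions = (2.2, 2.9, 5); G = 10.1.
u_3 = α_3·G − ½·(c_3)² = 5·10.1 − ½·5² = 38.

38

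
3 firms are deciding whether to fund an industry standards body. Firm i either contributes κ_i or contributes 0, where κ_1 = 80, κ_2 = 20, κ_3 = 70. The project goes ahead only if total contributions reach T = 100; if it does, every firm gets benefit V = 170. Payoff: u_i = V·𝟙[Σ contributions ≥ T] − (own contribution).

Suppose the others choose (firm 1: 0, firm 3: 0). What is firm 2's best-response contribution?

Others' total = 0. Even contributing 20 gives 20 < 100: no benefit either way.
Best response: 0.

0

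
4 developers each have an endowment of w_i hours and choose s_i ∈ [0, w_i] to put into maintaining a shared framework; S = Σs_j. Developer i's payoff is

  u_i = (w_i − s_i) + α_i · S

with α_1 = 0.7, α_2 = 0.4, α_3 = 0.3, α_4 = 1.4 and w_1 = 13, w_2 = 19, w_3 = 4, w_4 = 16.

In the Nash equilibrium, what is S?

∂u_i/∂s_i = α_i − 1, so developer i contributes w_i if α_i > 1, else 0.
α_i > 1 for i ∈ {4}; NE contributions (0, 0, 0, 16), S = 16.

16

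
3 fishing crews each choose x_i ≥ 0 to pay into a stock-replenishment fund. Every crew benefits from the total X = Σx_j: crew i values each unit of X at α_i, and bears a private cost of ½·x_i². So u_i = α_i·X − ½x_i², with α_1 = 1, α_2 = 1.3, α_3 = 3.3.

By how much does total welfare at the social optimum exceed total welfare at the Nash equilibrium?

Crew i's FOC: ∂u_i/∂x_i = α_i − x_i = 0, so x_i* = α_i.
NE contributions = (1, 1.3, 3.3); X = 5.6.
W^NE = (Σα)·X − ½Σα_i² = 5.6² − ½·13.58 = 24.57.
Planner sets x_i = Σα_j = 5.6 for every i, so X^SO = 3·5.6 = 16.8.
W^SO = (Σα)·X^SO − ½·3·(Σα)² = (3/2)·5.6² = 47.04.
Deadweight loss = W^SO − W^NE = 22.47.

22.47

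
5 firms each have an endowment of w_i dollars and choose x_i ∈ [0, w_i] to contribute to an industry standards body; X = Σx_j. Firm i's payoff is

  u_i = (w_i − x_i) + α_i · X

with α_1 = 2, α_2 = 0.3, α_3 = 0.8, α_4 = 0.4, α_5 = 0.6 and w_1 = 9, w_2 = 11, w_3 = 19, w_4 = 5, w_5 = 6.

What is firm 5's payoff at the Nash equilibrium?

11.4

∂u_i/∂x_i = α_i − 1, so firm i contributes w_i if α_i > 1, else 0.
α_i > 1 for i ∈ {1}; NE contributions (9, 0, 0, 0, 0), X = 9.
u_5 = (6 − 0) + 0.6·9 = 11.4.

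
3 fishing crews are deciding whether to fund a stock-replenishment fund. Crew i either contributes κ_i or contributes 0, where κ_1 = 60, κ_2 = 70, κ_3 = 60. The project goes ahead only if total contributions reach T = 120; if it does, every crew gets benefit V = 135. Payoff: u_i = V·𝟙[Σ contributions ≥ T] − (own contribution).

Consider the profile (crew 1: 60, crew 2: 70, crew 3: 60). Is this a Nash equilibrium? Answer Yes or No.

No

Total = 190 ≥ 120: provided.
Crew 1 (pledges 60, payoff 75): dropping to 0 → total 130, payoff 135. Profitable deviation.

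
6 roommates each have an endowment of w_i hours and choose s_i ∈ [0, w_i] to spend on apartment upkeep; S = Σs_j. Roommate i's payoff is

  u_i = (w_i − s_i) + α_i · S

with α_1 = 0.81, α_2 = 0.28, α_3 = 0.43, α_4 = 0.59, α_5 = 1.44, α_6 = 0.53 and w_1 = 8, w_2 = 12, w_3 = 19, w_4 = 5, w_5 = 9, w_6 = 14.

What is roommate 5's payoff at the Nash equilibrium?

12.96

∂u_i/∂s_i = α_i − 1, so roommate i contributes w_i if α_i > 1, else 0.
α_i > 1 for i ∈ {5}; NE contributions (0, 0, 0, 0, 9, 0), S = 9.
u_5 = (9 − 9) + 1.44·9 = 12.96.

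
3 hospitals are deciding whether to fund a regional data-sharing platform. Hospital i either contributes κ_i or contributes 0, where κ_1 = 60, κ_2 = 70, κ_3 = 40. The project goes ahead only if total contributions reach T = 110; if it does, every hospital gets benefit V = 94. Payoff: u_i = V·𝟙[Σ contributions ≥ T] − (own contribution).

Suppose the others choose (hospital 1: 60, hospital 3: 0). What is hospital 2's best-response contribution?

70

Others' total = 60. Contributing 70 brings total to 130 ≥ 110: gain V − κ_2 = 24.
Best response: 70.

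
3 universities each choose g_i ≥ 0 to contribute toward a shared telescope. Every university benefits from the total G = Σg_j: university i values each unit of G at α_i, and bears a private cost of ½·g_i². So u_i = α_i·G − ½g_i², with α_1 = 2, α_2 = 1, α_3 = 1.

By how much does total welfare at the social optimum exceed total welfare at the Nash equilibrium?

11

University i's FOC: ∂u_i/∂g_i = α_i − g_i = 0, so g_i* = α_i.
NE contributions = (2, 1, 1); G = 4.
W^NE = (Σα)·G − ½Σα_i² = 4² − ½·6 = 13.
Planner sets g_i = Σα_j = 4 for every i, so G^SO = 3·4 = 12.
W^SO = (Σα)·G^SO − ½·3·(Σα)² = (3/2)·4² = 24.
Deadweight loss = W^SO − W^NE = 11.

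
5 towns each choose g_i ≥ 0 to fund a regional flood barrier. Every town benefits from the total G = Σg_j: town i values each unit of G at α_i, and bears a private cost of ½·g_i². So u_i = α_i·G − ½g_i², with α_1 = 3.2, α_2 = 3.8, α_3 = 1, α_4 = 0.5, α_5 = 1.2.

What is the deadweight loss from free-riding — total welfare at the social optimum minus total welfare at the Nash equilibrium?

Town i's FOC: ∂u_i/∂g_i = α_i − g_i = 0, so g_i* = α_i.
NE contributions = (3.2, 3.8, 1, 0.5, 1.2); G = 9.7.
W^NE = (Σα)·G − ½Σα_i² = 9.7² − ½·27.37 = 80.405.
Planner sets g_i = Σα_j = 9.7 for every i, so G^SO = 5·9.7 = 48.5.
W^SO = (Σα)·G^SO − ½·5·(Σα)² = (5/2)·9.7² = 235.225.
Deadweight loss = W^SO − W^NE = 154.82.

154.82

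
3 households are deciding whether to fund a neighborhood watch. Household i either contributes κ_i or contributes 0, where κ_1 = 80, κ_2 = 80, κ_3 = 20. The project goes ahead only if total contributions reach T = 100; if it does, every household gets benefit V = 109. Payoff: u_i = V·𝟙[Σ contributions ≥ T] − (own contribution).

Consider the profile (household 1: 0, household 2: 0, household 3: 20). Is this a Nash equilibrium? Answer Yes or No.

No

Total = 20 < 100: not provided.
Household 1 (pledges 0, payoff 0): pledging 80 → total 100, payoff 29. Profitable deviation.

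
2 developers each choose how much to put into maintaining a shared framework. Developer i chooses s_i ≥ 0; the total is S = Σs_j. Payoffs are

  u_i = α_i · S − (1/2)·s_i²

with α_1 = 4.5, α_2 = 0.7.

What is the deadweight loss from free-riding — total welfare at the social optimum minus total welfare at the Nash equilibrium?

10.37

Developer i's FOC: ∂u_i/∂s_i = α_i − s_i = 0, so s_i* = α_i.
NE contributions = (4.5, 0.7); S = 5.2.
W^NE = (Σα)·S − ½Σα_i² = 5.2² − ½·20.74 = 16.67.
Planner sets s_i = Σα_j = 5.2 for every i, so S^SO = 2·5.2 = 10.4.
W^SO = (Σα)·S^SO − ½·2·(Σα)² = (2/2)·5.2² = 27.04.
Deadweight loss = W^SO − W^NE = 10.37.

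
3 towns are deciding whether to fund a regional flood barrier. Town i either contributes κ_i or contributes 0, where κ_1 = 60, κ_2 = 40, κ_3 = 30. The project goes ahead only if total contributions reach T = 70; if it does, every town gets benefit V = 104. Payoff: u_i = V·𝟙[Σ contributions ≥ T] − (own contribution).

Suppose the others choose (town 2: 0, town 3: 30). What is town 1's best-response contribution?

60

Others' total = 30. Contributing 60 brings total to 90 ≥ 70: gain V − κ_1 = 44.
Best response: 60.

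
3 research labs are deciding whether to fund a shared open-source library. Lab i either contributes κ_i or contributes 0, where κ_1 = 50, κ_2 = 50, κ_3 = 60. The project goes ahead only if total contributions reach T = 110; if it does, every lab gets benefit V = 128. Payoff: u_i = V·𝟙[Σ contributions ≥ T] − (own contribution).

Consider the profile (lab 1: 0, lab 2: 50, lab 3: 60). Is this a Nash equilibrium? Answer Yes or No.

Total = 110 ≥ 110: provided.
Lab 1 (pledges 0, payoff 128): pledging 50 → total 160, payoff 78. No gain.
Lab 2 (pledges 50, payoff 78): dropping to 0 → total 60, payoff 0. No gain.
Lab 3 (pledges 60, payoff 68): dropping to 0 → total 50, payoff 0. No gain.

Yes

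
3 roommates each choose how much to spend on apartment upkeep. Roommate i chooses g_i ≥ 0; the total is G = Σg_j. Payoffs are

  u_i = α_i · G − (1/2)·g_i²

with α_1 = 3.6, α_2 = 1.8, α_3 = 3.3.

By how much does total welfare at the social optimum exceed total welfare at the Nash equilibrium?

51.39

Roommate i's FOC: ∂u_i/∂g_i = α_i − g_i = 0, so g_i* = α_i.
NE contributions = (3.6, 1.8, 3.3); G = 8.7.
W^NE = (Σα)·G − ½Σα_i² = 8.7² − ½·27.09 = 62.145.
Planner sets g_i = Σα_j = 8.7 for every i, so G^SO = 3·8.7 = 26.1.
W^SO = (Σα)·G^SO − ½·3·(Σα)² = (3/2)·8.7² = 113.535.
Deadweight loss = W^SO − W^NE = 51.39.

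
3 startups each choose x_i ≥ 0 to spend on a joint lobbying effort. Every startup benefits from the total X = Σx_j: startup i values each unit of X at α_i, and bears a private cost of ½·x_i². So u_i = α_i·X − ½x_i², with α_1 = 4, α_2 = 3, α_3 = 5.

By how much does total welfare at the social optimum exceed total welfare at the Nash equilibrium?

97

Startup i's FOC: ∂u_i/∂x_i = α_i − x_i = 0, so x_i* = α_i.
NE contributions = (4, 3, 5); X = 12.
W^NE = (Σα)·X − ½Σα_i² = 12² − ½·50 = 119.
Planner sets x_i = Σα_j = 12 for every i, so X^SO = 3·12 = 36.
W^SO = (Σα)·X^SO − ½·3·(Σα)² = (3/2)·12² = 216.
Deadweight loss = W^SO − W^NE = 97.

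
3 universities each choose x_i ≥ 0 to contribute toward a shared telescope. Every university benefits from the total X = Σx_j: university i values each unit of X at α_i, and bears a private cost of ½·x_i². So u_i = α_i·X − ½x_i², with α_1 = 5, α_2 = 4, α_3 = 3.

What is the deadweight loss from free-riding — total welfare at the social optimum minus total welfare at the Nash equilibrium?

University i's FOC: ∂u_i/∂x_i = α_i − x_i = 0, so x_i* = α_i.
NE contributions = (5, 4, 3); X = 12.
W^NE = (Σα)·X − ½Σα_i² = 12² − ½·50 = 119.
Planner sets x_i = Σα_j = 12 for every i, so X^SO = 3·12 = 36.
W^SO = (Σα)·X^SO − ½·3·(Σα)² = (3/2)·12² = 216.
Deadweight loss = W^SO − W^NE = 97.

97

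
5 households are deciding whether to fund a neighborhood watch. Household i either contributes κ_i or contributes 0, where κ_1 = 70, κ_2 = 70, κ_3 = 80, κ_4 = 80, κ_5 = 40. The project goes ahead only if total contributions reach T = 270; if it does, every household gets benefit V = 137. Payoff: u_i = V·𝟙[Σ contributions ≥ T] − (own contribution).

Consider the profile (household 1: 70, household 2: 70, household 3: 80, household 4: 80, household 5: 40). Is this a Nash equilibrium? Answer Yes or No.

Total = 340 ≥ 270: provided.
Household 1 (pledges 70, payoff 67): dropping to 0 → total 270, payoff 137. Profitable deviation.

No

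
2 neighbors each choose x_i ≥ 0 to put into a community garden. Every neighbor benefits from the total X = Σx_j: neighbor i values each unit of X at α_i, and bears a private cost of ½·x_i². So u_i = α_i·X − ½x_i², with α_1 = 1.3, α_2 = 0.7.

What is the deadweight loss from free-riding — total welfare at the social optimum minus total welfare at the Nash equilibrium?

1.09

Neighbor i's FOC: ∂u_i/∂x_i = α_i − x_i = 0, so x_i* = α_i.
NE contributions = (1.3, 0.7); X = 2.
W^NE = (Σα)·X − ½Σα_i² = 2² − ½·2.18 = 2.91.
Planner sets x_i = Σα_j = 2 for every i, so X^SO = 2·2 = 4.
W^SO = (Σα)·X^SO − ½·2·(Σα)² = (2/2)·2² = 4.
Deadweight loss = W^SO − W^NE = 1.09.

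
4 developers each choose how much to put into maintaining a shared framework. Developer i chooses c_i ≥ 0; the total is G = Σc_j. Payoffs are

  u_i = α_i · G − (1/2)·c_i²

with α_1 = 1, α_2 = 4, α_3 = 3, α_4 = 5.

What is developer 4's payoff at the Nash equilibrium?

52.5

Developer i's FOC: ∂u_i/∂c_i = α_i − c_i = 0, so c_i* = α_i.
NE contributions = (1, 4, 3, 5); G = 13.
u_4 = α_4·G − ½·(c_4)² = 5·13 − ½·5² = 52.5.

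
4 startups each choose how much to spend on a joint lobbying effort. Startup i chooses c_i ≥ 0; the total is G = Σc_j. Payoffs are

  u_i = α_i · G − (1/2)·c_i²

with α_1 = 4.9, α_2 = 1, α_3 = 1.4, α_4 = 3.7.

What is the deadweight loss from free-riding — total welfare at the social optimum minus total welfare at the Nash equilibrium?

141.33

Startup i's FOC: ∂u_i/∂c_i = α_i − c_i = 0, so c_i* = α_i.
NE contributions = (4.9, 1, 1.4, 3.7); G = 11.
W^NE = (Σα)·G − ½Σα_i² = 11² − ½·40.66 = 100.67.
Planner sets c_i = Σα_j = 11 for every i, so G^SO = 4·11 = 44.
W^SO = (Σα)·G^SO − ½·4·(Σα)² = (4/2)·11² = 242.
Deadweight loss = W^SO − W^NE = 141.33.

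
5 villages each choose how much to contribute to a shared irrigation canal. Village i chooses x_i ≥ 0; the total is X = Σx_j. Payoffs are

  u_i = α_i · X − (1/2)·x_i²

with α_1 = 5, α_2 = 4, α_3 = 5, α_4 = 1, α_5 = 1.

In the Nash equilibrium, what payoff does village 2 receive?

Village i's FOC: ∂u_i/∂x_i = α_i − x_i = 0, so x_i* = α_i.
NE contributions = (5, 4, 5, 1, 1); X = 16.
u_2 = α_2·X − ½·(x_2)² = 4·16 − ½·4² = 56.

56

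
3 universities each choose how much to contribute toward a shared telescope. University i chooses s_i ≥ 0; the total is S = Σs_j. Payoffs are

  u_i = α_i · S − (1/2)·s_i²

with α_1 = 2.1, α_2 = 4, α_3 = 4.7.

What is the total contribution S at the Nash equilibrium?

University i's FOC: ∂u_i/∂s_i = α_i − s_i = 0, so s_i* = α_i.
NE contributions = (2.1, 4, 4.7); S = 10.8.

10.8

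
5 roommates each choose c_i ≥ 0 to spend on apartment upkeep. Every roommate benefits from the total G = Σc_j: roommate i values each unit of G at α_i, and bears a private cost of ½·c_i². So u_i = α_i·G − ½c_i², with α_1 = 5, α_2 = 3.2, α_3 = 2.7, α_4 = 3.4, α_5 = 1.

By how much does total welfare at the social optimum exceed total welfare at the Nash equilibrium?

378.68

Roommate i's FOC: ∂u_i/∂c_i = α_i − c_i = 0, so c_i* = α_i.
NE contributions = (5, 3.2, 2.7, 3.4, 1); G = 15.3.
W^NE = (Σα)·G − ½Σα_i² = 15.3² − ½·55.09 = 206.545.
Planner sets c_i = Σα_j = 15.3 for every i, so G^SO = 5·15.3 = 76.5.
W^SO = (Σα)·G^SO − ½·5·(Σα)² = (5/2)·15.3² = 585.225.
Deadweight loss = W^SO − W^NE = 378.68.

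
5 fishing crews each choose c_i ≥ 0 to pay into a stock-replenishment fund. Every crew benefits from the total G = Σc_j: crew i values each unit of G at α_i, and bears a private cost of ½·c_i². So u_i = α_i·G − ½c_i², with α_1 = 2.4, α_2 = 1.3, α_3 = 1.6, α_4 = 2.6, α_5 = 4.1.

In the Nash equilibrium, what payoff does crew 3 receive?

17.92

Crew i's FOC: ∂u_i/∂c_i = α_i − c_i = 0, so c_i* = α_i.
NE contributions = (2.4, 1.3, 1.6, 2.6, 4.1); G = 12.
u_3 = α_3·G − ½·(c_3)² = 1.6·12 − ½·1.6² = 17.92.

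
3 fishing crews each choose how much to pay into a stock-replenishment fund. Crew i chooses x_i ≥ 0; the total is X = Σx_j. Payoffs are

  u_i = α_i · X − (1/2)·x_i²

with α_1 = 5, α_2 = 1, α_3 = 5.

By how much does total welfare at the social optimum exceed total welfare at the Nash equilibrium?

Crew i's FOC: ∂u_i/∂x_i = α_i − x_i = 0, so x_i* = α_i.
NE contributions = (5, 1, 5); X = 11.
W^NE = (Σα)·X − ½Σα_i² = 11² − ½·51 = 95.5.
Planner sets x_i = Σα_j = 11 for every i, so X^SO = 3·11 = 33.
W^SO = (Σα)·X^SO − ½·3·(Σα)² = (3/2)·11² = 181.5.
Deadweight loss = W^SO − W^NE = 86.

86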